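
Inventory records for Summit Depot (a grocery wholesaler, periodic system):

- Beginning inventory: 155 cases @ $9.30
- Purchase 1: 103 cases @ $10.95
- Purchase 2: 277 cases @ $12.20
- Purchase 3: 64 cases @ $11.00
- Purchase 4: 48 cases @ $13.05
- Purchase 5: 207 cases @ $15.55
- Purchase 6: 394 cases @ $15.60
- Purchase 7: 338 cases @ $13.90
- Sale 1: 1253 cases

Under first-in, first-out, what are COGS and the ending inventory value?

COGS = $16,713.90; ending inventory = $4,628.70

Sale 1 (1253) [FIFO — oldest first]: 155 @ $9.30 + 103 @ $10.95 + 277 @ $12.20 + 64 @ $11.00 + 48 @ $13.05 + 207 @ $15.55 + 394 @ $15.60 + 5 @ $13.90 = $16,713.90
Ending inventory: 333 @ $13.90 = $4,628.70
Check: goods available $21,342.60 = COGS $16,713.90 + ending $4,628.70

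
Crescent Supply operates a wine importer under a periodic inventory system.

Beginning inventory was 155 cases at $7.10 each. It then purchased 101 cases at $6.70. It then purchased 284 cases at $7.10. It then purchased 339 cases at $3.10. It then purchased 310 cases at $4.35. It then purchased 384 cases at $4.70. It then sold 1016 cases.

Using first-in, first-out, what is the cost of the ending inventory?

Ending inventory = $2,557.35

Sale 1 (1016) [FIFO — oldest first]: 155 @ $7.10 + 101 @ $6.70 + 284 @ $7.10 + 339 @ $3.10 + 137 @ $4.35 = $5,440.45
Ending inventory: 173 @ $4.35 + 384 @ $4.70 = $2,557.35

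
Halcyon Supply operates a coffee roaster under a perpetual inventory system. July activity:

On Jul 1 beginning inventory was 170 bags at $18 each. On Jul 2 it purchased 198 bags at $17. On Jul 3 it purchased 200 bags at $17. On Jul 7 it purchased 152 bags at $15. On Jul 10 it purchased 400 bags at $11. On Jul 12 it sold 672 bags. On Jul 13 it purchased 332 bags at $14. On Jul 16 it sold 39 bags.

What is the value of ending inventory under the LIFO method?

Ending inventory = $11,888

Jul 12, 672 sold [LIFO — newest first]: 400 @ $11 + 152 @ $15 + 120 @ $17 = $8,720
Jul 16, 39 sold [LIFO — newest first]: 39 @ $14 = $546
Total COGS = $8,720 + $546 = $9,266
Ending inventory: 170 @ $18 + 198 @ $17 + 80 @ $17 + 293 @ $14 = $11,888
Check: goods available $21,154 = COGS $9,266 + ending $11,888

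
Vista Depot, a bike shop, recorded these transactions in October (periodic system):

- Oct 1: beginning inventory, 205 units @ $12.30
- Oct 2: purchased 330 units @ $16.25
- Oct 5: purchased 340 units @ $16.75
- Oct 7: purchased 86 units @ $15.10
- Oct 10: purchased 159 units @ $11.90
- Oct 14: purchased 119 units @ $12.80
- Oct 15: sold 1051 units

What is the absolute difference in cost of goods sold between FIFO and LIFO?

FIFO COGS: 205 @ $12.30 + 330 @ $16.25 + 340 @ $16.75 + 86 @ $15.10 + 90 @ $11.90 = $15,948.60
LIFO COGS: 119 @ $12.80 + 159 @ $11.90 + 86 @ $15.10 + 340 @ $16.75 + 330 @ $16.25 + 17 @ $12.30 = $15,980.50
Difference = |$15,948.60 − $15,980.50| = $31.90

$31.90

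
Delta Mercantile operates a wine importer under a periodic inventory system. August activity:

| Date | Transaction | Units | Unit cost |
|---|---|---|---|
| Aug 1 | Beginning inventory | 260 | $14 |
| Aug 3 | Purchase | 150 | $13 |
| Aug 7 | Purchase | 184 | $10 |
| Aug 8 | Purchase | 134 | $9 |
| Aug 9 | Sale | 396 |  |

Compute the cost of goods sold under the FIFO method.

COGS = $5,408

Aug 9, 396 sold [FIFO — oldest first]: 260 @ $14 + 136 @ $13 = $5,408
Ending inventory: 14 @ $13 + 184 @ $10 + 134 @ $9 = $3,228
Check: goods available $8,636 = COGS $5,408 + ending $3,228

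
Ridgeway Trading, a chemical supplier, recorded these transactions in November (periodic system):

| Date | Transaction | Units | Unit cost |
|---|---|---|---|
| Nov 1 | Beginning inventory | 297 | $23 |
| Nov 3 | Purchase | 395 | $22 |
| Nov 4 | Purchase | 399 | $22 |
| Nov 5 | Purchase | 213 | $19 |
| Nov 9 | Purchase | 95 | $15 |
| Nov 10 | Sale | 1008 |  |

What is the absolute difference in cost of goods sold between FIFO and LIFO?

$1,601

FIFO COGS: 297 @ $23 + 395 @ $22 + 316 @ $22 = $22,473
LIFO COGS: 95 @ $15 + 213 @ $19 + 399 @ $22 + 301 @ $22 = $20,872
Difference = |$22,473 − $20,872| = $1,601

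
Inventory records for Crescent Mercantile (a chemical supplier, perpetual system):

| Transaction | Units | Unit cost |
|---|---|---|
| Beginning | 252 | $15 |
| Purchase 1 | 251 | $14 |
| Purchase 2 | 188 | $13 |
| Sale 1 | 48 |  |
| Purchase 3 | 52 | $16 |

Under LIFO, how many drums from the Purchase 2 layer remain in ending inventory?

Sale 1 (48) [LIFO — newest first]: 48 @ $13 = $624
Ending inventory: 252 @ $15 + 251 @ $14 + 140 @ $13 + 52 @ $16 = $9,946
Check: goods available $10,570 = COGS $624 + ending $9,946

140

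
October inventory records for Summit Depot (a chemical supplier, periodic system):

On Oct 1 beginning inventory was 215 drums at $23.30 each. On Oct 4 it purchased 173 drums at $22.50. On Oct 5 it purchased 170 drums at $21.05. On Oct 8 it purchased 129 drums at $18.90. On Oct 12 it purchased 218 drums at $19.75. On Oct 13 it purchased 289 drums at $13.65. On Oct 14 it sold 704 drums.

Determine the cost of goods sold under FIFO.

COGS = $15,254.35

Oct 14, 704 sold [FIFO — oldest first]: 215 @ $23.30 + 173 @ $22.50 + 170 @ $21.05 + 129 @ $18.90 + 17 @ $19.75 = $15,254.35
Ending inventory: 201 @ $19.75 + 289 @ $13.65 = $7,914.60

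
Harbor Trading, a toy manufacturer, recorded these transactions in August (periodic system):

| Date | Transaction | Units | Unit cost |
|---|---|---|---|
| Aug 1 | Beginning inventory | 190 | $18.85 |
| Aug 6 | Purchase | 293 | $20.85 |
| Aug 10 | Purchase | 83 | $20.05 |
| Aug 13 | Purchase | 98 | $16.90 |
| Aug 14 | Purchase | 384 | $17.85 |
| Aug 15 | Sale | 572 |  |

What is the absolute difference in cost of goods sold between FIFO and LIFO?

FIFO COGS: 190 @ $18.85 + 293 @ $20.85 + 83 @ $20.05 + 6 @ $16.90 = $11,456.10
LIFO COGS: 384 @ $17.85 + 98 @ $16.90 + 83 @ $20.05 + 7 @ $20.85 = $10,320.70
Difference = |$11,456.10 − $10,320.70| = $1,135.40

$1,135.40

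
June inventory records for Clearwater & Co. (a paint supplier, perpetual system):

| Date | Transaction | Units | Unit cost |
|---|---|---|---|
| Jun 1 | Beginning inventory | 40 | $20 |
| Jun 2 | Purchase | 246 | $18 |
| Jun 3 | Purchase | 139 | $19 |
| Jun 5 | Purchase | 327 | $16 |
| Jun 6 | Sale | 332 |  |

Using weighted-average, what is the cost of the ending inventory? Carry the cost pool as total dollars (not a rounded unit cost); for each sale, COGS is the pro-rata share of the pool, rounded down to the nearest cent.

Ending inventory = $7,317.05

After Jun 1: 40 on hand, pool $800.00 (≈ $20.0000 each)
After Jun 2: 286 on hand, pool $5,228.00 (≈ $18.2797 each)
After Jun 3: 425 on hand, pool $7,869.00 (≈ $18.5153 each)
After Jun 5: 752 on hand, pool $13,101.00 (≈ $17.4215 each)
Jun 6, sell 332: 332/752 × $13,101.00 → $5,783.95
Ending inventory (cost pool remaining) = $7,317.05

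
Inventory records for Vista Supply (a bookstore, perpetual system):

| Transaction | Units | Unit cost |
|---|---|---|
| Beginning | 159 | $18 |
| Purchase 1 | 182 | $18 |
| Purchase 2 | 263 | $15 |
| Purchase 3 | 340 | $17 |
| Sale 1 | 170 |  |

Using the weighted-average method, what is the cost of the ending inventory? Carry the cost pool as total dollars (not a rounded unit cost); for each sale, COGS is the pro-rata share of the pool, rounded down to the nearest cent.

After Beginning: 159 on hand, pool $2,862.00 (≈ $18.0000 each)
After Purchase 1: 341 on hand, pool $6,138.00 (≈ $18.0000 each)
After Purchase 2: 604 on hand, pool $10,083.00 (≈ $16.6937 each)
After Purchase 3: 944 on hand, pool $15,863.00 (≈ $16.8040 each)
Sale 1, sell 170: 170/944 × $15,863.00 → $2,856.68
Ending inventory (cost pool remaining) = $13,006.32
Check: goods available $15,863.00 = COGS $2,856.68 + ending $13,006.32

Ending inventory = $13,006.32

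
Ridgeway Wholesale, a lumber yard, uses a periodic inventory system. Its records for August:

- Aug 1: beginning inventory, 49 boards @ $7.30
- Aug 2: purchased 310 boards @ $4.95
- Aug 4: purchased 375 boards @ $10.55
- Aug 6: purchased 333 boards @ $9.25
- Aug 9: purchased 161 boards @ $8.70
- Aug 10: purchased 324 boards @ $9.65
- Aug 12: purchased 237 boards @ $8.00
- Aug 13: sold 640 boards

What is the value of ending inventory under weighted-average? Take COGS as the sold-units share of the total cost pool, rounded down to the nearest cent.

Aug 13, sell 640: 640/1789 × $15,352.00 → $5,492.05
Ending inventory (cost pool remaining) = $9,859.95

Ending inventory = $9,859.95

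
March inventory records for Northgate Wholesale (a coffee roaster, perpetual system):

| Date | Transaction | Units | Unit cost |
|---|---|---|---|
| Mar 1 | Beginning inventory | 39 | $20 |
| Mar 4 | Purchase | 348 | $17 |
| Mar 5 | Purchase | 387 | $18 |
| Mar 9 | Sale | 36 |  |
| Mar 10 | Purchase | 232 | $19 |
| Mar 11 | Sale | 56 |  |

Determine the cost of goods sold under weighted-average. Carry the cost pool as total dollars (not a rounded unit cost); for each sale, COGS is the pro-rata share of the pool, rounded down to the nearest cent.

COGS = $1,641.97

After Mar 1: 39 on hand, pool $780.00 (≈ $20.0000 each)
After Mar 4: 387 on hand, pool $6,696.00 (≈ $17.3023 each)
After Mar 5: 774 on hand, pool $13,662.00 (≈ $17.6512 each)
Mar 9, sell 36: 36/774 × $13,662.00 → $635.44
After Mar 10: 970 on hand, pool $17,434.56 (≈ $17.9738 each)
Mar 11, sell 56: 56/970 × $17,434.56 → $1,006.53
Total COGS = $635.44 + $1,006.53 = $1,641.97
Ending inventory (cost pool remaining) = $16,428.03
Check: goods available $18,070.00 = COGS $1,641.97 + ending $16,428.03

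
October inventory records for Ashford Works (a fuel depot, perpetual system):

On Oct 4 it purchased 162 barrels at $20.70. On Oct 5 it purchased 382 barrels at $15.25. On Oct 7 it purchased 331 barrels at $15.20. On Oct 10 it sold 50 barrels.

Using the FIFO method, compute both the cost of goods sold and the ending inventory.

COGS = $1,035.00; ending inventory = $13,175.10

Oct 10, 50 sold [FIFO — oldest first]: 50 @ $20.70 = $1,035.00
Ending inventory: 112 @ $20.70 + 382 @ $15.25 + 331 @ $15.20 = $13,175.10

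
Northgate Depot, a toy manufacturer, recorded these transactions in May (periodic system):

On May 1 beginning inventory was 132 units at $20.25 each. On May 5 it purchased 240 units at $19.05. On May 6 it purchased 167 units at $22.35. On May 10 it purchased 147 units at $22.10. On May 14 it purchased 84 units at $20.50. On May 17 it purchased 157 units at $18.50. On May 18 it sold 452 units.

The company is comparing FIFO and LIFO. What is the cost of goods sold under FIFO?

COGS = $9,033.00

FIFO COGS: 132 @ $20.25 + 240 @ $19.05 + 80 @ $22.35 = $9,033.00
LIFO COGS: 157 @ $18.50 + 84 @ $20.50 + 147 @ $22.10 + 64 @ $22.35 = $9,305.60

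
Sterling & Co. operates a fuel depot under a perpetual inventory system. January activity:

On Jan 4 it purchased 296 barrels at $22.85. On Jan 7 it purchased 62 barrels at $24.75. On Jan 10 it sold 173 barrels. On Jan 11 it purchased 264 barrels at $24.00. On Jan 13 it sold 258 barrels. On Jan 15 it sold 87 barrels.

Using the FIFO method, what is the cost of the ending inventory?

Jan 10, 173 sold [FIFO — oldest first]: 173 @ $22.85 = $3,953.05
Jan 13, 258 sold [FIFO — oldest first]: 123 @ $22.85 + 62 @ $24.75 + 73 @ $24.00 = $6,097.05
Jan 15, 87 sold [FIFO — oldest first]: 87 @ $24.00 = $2,088.00
Total COGS = $3,953.05 + $6,097.05 + $2,088.00 = $12,138.10
Ending inventory: 104 @ $24.00 = $2,496.00
Check: goods available $14,634.10 = COGS $12,138.10 + ending $2,496.00

Ending inventory = $2,496.00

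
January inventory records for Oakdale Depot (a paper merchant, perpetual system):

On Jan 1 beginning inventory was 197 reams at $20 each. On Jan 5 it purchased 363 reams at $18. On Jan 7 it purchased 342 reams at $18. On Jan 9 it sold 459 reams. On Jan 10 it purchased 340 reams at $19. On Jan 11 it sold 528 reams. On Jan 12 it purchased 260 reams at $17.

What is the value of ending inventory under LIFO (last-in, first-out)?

Ending inventory = $9,404

Jan 9, 459 sold [LIFO — newest first]: 342 @ $18 + 117 @ $18 = $8,262
Jan 11, 528 sold [LIFO — newest first]: 340 @ $19 + 188 @ $18 = $9,844
Total COGS = $8,262 + $9,844 = $18,106
Ending inventory: 197 @ $20 + 58 @ $18 + 260 @ $17 = $9,404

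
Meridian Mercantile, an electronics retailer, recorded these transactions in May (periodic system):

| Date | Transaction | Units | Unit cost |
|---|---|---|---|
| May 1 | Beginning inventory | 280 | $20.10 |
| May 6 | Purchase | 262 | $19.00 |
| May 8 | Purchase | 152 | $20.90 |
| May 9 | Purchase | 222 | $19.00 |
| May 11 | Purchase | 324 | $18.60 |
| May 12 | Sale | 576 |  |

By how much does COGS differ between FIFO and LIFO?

FIFO COGS: 280 @ $20.10 + 262 @ $19.00 + 34 @ $20.90 = $11,316.60
LIFO COGS: 324 @ $18.60 + 222 @ $19.00 + 30 @ $20.90 = $10,871.40
Difference = |$11,316.60 − $10,871.40| = $445.20

$445.20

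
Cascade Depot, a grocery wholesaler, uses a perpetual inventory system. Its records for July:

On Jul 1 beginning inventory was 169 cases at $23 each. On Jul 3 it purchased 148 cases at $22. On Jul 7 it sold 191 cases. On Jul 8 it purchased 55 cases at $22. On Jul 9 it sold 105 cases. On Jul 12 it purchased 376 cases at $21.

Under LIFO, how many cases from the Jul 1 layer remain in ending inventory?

Jul 7, 191 sold [LIFO — newest first]: 148 @ $22 + 43 @ $23 = $4,245
Jul 9, 105 sold [LIFO — newest first]: 55 @ $22 + 50 @ $23 = $2,360
Total COGS = $4,245 + $2,360 = $6,605
Ending inventory: 76 @ $23 + 376 @ $21 = $9,644

76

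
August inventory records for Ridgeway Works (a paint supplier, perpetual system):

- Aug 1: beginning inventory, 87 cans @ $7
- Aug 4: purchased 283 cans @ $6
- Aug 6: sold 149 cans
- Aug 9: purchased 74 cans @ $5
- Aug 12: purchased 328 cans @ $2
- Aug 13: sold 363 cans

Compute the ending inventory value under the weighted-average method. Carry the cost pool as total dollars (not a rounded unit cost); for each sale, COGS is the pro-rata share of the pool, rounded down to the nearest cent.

Ending inventory = $1,003.27

After Aug 1: 87 on hand, pool $609.00 (≈ $7.0000 each)
After Aug 4: 370 on hand, pool $2,307.00 (≈ $6.2351 each)
Aug 6, sell 149: 149/370 × $2,307.00 → $929.03
After Aug 9: 295 on hand, pool $1,747.97 (≈ $5.9253 each)
After Aug 12: 623 on hand, pool $2,403.97 (≈ $3.8587 each)
Aug 13, sell 363: 363/623 × $2,403.97 → $1,400.70
Total COGS = $929.03 + $1,400.70 = $2,329.73
Ending inventory (cost pool remaining) = $1,003.27
Check: goods available $3,333.00 = COGS $2,329.73 + ending $1,003.27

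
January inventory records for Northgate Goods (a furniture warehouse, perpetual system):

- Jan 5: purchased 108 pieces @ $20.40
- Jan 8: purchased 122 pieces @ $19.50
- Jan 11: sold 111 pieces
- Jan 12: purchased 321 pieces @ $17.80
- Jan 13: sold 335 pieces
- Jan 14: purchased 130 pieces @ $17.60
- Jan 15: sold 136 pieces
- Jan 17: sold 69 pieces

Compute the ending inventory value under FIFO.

Ending inventory = $528.00

Jan 11, 111 sold [FIFO — oldest first]: 108 @ $20.40 + 3 @ $19.50 = $2,261.70
Jan 13, 335 sold [FIFO — oldest first]: 119 @ $19.50 + 216 @ $17.80 = $6,165.30
Jan 15, 136 sold [FIFO — oldest first]: 105 @ $17.80 + 31 @ $17.60 = $2,414.60
Jan 17, 69 sold [FIFO — oldest first]: 69 @ $17.60 = $1,214.40
Total COGS = $2,261.70 + $6,165.30 + $2,414.60 + $1,214.40 = $12,056.00
Ending inventory: 30 @ $17.60 = $528.00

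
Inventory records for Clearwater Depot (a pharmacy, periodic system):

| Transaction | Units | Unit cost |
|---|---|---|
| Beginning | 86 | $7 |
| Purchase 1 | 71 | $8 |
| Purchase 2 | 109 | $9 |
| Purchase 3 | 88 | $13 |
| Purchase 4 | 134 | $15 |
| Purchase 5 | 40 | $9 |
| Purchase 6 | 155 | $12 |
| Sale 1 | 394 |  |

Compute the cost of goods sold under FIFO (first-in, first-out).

COGS = $3,895

Sale 1 (394) [FIFO — oldest first]: 86 @ $7 + 71 @ $8 + 109 @ $9 + 88 @ $13 + 40 @ $15 = $3,895
Ending inventory: 94 @ $15 + 40 @ $9 + 155 @ $12 = $3,630
Check: goods available $7,525 = COGS $3,895 + ending $3,630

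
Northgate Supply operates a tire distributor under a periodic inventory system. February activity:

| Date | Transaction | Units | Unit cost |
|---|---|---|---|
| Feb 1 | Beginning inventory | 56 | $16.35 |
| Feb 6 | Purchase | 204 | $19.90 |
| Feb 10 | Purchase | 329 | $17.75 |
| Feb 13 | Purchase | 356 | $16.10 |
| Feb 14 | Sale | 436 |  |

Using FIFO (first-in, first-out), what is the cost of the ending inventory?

Feb 14, 436 sold [FIFO — oldest first]: 56 @ $16.35 + 204 @ $19.90 + 176 @ $17.75 = $8,099.20
Ending inventory: 153 @ $17.75 + 356 @ $16.10 = $8,447.35

Ending inventory = $8,447.35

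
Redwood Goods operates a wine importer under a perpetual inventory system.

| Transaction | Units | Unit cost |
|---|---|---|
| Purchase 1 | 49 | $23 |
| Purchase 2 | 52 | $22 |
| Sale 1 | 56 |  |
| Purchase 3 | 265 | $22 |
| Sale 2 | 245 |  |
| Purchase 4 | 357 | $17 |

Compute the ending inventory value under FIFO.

Ending inventory = $7,499

Sale 1 (56) [FIFO — oldest first]: 49 @ $23 + 7 @ $22 = $1,281
Sale 2 (245) [FIFO — oldest first]: 45 @ $22 + 200 @ $22 = $5,390
Total COGS = $1,281 + $5,390 = $6,671
Ending inventory: 65 @ $22 + 357 @ $17 = $7,499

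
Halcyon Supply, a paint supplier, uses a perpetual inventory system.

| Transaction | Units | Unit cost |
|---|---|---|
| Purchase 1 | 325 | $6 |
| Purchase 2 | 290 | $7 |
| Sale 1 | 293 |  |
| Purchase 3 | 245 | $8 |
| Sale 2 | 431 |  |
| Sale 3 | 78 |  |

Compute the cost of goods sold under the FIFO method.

Sale 1 (293) [FIFO — oldest first]: 293 @ $6 = $1,758
Sale 2 (431) [FIFO — oldest first]: 32 @ $6 + 290 @ $7 + 109 @ $8 = $3,094
Sale 3 (78) [FIFO — oldest first]: 78 @ $8 = $624
Total COGS = $1,758 + $3,094 + $624 = $5,476
Ending inventory: 58 @ $8 = $464

COGS = $5,476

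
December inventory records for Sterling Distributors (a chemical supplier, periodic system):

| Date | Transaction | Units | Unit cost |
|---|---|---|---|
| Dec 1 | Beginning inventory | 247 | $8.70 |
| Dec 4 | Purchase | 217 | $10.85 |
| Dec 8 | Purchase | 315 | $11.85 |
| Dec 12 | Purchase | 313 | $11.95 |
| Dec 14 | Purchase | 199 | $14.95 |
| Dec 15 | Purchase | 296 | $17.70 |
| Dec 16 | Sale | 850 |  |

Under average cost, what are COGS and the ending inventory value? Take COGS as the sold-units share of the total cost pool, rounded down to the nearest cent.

COGS = $10,814.17; ending inventory = $9,376.53

Dec 16, sell 850: 850/1587 × $20,190.70 → $10,814.17
Ending inventory (cost pool remaining) = $9,376.53
Check: goods available $20,190.70 = COGS $10,814.17 + ending $9,376.53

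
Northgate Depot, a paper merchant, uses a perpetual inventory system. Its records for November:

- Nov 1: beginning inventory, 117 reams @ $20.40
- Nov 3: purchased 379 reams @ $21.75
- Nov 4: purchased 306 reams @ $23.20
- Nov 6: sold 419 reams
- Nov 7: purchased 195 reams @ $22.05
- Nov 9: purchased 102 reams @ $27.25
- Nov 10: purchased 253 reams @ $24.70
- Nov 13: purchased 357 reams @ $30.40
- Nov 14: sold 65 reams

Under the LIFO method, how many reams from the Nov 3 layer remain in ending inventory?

Nov 6, 419 sold [LIFO — newest first]: 306 @ $23.20 + 113 @ $21.75 = $9,556.95
Nov 14, 65 sold [LIFO — newest first]: 65 @ $30.40 = $1,976.00
Total COGS = $9,556.95 + $1,976.00 = $11,532.95
Ending inventory: 117 @ $20.40 + 266 @ $21.75 + 195 @ $22.05 + 102 @ $27.25 + 253 @ $24.70 + 292 @ $30.40 = $30,377.45

266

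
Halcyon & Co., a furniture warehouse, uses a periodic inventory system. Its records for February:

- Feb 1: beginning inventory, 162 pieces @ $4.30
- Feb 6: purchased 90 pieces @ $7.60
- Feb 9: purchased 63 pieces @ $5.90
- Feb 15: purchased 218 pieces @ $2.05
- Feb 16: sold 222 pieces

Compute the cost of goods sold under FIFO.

Feb 16, 222 sold [FIFO — oldest first]: 162 @ $4.30 + 60 @ $7.60 = $1,152.60
Ending inventory: 30 @ $7.60 + 63 @ $5.90 + 218 @ $2.05 = $1,046.60
Check: goods available $2,199.20 = COGS $1,152.60 + ending $1,046.60

COGS = $1,152.60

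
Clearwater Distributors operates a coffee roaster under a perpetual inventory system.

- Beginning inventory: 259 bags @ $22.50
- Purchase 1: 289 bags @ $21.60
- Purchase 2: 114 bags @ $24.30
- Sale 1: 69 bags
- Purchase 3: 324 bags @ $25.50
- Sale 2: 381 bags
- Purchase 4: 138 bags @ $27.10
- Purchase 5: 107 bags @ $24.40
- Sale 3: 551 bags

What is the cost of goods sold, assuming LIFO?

Sale 1 (69) [LIFO — newest first]: 69 @ $24.30 = $1,676.70
Sale 2 (381) [LIFO — newest first]: 324 @ $25.50 + 45 @ $24.30 + 12 @ $21.60 = $9,614.70
Sale 3 (551) [LIFO — newest first]: 107 @ $24.40 + 138 @ $27.10 + 277 @ $21.60 + 29 @ $22.50 = $12,986.30
Total COGS = $1,676.70 + $9,614.70 + $12,986.30 = $24,277.70
Ending inventory: 230 @ $22.50 = $5,175.00

COGS = $24,277.70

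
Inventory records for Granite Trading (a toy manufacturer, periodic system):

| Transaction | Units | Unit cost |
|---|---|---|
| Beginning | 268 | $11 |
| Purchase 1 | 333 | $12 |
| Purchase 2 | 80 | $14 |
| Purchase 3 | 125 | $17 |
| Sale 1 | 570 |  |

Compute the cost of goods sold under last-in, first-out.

Sale 1 (570) [LIFO — newest first]: 125 @ $17 + 80 @ $14 + 333 @ $12 + 32 @ $11 = $7,593
Ending inventory: 236 @ $11 = $2,596

COGS = $7,593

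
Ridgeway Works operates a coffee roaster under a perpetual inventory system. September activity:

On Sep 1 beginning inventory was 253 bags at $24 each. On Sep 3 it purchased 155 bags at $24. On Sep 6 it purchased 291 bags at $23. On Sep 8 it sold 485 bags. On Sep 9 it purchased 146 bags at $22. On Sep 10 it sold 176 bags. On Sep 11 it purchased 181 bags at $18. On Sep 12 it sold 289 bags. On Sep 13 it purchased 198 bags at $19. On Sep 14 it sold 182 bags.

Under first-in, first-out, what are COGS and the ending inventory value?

COGS = $24,969; ending inventory = $1,748

Sep 8, 485 sold [FIFO — oldest first]: 253 @ $24 + 155 @ $24 + 77 @ $23 = $11,563
Sep 10, 176 sold [FIFO — oldest first]: 176 @ $23 = $4,048
Sep 12, 289 sold [FIFO — oldest first]: 38 @ $23 + 146 @ $22 + 105 @ $18 = $5,976
Sep 14, 182 sold [FIFO — oldest first]: 76 @ $18 + 106 @ $19 = $3,382
Total COGS = $11,563 + $4,048 + $5,976 + $3,382 = $24,969
Ending inventory: 92 @ $19 = $1,748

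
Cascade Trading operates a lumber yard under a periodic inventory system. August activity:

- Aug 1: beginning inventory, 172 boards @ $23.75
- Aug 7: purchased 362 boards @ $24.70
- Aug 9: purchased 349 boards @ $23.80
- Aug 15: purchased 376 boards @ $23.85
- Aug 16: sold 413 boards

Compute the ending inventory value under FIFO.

Aug 16, 413 sold [FIFO — oldest first]: 172 @ $23.75 + 241 @ $24.70 = $10,037.70
Ending inventory: 121 @ $24.70 + 349 @ $23.80 + 376 @ $23.85 = $20,262.50
Check: goods available $30,300.20 = COGS $10,037.70 + ending $20,262.50

Ending inventory = $20,262.50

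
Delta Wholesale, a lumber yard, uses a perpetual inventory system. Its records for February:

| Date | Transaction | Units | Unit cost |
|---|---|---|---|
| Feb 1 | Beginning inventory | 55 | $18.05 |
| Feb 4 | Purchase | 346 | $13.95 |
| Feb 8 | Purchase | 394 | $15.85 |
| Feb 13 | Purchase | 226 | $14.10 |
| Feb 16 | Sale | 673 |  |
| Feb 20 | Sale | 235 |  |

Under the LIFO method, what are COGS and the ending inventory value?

COGS = $13,449.10; ending inventory = $1,801.85

Feb 16, 673 sold [LIFO — newest first]: 226 @ $14.10 + 394 @ $15.85 + 53 @ $13.95 = $10,170.85
Feb 20, 235 sold [LIFO — newest first]: 235 @ $13.95 = $3,278.25
Total COGS = $10,170.85 + $3,278.25 = $13,449.10
Ending inventory: 55 @ $18.05 + 58 @ $13.95 = $1,801.85
Check: goods available $15,250.95 = COGS $13,449.10 + ending $1,801.85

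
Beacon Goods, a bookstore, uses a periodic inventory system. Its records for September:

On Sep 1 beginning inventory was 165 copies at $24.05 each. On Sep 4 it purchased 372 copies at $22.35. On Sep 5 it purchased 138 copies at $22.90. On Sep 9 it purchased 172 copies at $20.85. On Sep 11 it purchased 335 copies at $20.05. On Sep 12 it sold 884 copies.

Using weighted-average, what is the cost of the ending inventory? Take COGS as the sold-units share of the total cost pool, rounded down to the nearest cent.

Ending inventory = $6,490.86

Sep 12, sell 884: 884/1182 × $25,745.60 → $19,254.74
Ending inventory (cost pool remaining) = $6,490.86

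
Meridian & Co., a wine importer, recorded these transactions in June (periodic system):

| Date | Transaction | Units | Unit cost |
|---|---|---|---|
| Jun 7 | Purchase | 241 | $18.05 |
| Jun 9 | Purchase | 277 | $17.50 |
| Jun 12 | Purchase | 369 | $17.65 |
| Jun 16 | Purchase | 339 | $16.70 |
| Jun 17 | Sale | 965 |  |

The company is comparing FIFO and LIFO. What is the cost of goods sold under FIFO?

FIFO COGS: 241 @ $18.05 + 277 @ $17.50 + 369 @ $17.65 + 78 @ $16.70 = $17,013.00
LIFO COGS: 339 @ $16.70 + 369 @ $17.65 + 257 @ $17.50 = $16,671.65

COGS = $17,013.00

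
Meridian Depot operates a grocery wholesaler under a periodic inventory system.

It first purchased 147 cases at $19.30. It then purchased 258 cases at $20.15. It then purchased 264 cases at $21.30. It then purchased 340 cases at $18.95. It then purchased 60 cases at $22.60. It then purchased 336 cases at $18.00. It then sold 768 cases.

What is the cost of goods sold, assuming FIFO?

Sale 1 (768) [FIFO — oldest first]: 147 @ $19.30 + 258 @ $20.15 + 264 @ $21.30 + 99 @ $18.95 = $15,535.05
Ending inventory: 241 @ $18.95 + 60 @ $22.60 + 336 @ $18.00 = $11,970.95
Check: goods available $27,506.00 = COGS $15,535.05 + ending $11,970.95

COGS = $15,535.05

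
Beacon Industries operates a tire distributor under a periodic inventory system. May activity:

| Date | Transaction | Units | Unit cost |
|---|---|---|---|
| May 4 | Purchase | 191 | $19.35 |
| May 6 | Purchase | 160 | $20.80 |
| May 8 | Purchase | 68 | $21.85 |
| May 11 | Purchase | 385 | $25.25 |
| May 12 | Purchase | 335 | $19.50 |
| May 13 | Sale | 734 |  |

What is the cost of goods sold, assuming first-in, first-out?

COGS = $16,463.40

May 13, 734 sold [FIFO — oldest first]: 191 @ $19.35 + 160 @ $20.80 + 68 @ $21.85 + 315 @ $25.25 = $16,463.40
Ending inventory: 70 @ $25.25 + 335 @ $19.50 = $8,300.00
Check: goods available $24,763.40 = COGS $16,463.40 + ending $8,300.00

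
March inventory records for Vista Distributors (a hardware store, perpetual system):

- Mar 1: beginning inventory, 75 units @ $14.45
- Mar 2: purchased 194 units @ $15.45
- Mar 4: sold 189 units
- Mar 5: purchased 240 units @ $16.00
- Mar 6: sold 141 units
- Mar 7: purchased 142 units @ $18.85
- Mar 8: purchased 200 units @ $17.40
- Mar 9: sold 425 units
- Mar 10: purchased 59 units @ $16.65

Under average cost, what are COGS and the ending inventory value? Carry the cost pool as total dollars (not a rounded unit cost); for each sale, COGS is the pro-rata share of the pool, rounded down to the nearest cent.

COGS = $12,422.41; ending inventory = $2,637.69

After Mar 1: 75 on hand, pool $1,083.75 (≈ $14.4500 each)
After Mar 2: 269 on hand, pool $4,081.05 (≈ $15.1712 each)
Mar 4, sell 189: 189/269 × $4,081.05 → $2,867.35
After Mar 5: 320 on hand, pool $5,053.70 (≈ $15.7928 each)
Mar 6, sell 141: 141/320 × $5,053.70 → $2,226.78
After Mar 7: 321 on hand, pool $5,503.62 (≈ $17.1452 each)
After Mar 8: 521 on hand, pool $8,983.62 (≈ $17.2430 each)
Mar 9, sell 425: 425/521 × $8,983.62 → $7,328.28
After Mar 10: 155 on hand, pool $2,637.69 (≈ $17.0174 each)
Total COGS = $2,867.35 + $2,226.78 + $7,328.28 = $12,422.41
Ending inventory (cost pool remaining) = $2,637.69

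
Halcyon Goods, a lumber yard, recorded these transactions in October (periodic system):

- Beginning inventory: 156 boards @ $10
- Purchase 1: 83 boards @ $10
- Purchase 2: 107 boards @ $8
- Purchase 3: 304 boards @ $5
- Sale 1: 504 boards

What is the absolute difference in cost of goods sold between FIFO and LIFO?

$730

FIFO COGS: 156 @ $10 + 83 @ $10 + 107 @ $8 + 158 @ $5 = $4,036
LIFO COGS: 304 @ $5 + 107 @ $8 + 83 @ $10 + 10 @ $10 = $3,306
Difference = |$4,036 − $3,306| = $730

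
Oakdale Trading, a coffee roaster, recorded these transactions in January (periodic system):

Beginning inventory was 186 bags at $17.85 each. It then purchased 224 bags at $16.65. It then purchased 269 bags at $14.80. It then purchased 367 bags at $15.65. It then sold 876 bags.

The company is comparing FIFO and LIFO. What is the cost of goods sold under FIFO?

FIFO COGS: 186 @ $17.85 + 224 @ $16.65 + 269 @ $14.80 + 197 @ $15.65 = $14,113.95
LIFO COGS: 367 @ $15.65 + 269 @ $14.80 + 224 @ $16.65 + 16 @ $17.85 = $13,739.95

COGS = $14,113.95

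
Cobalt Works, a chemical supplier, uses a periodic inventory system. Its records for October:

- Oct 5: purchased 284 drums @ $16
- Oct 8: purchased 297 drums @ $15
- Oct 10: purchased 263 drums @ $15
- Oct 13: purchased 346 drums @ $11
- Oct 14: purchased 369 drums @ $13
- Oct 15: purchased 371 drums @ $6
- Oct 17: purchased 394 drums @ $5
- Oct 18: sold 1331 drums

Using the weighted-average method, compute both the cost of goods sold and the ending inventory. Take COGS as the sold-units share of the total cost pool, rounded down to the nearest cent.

Oct 18, sell 1331: 1331/2324 × $25,743.00 → $14,743.51
Ending inventory (cost pool remaining) = $10,999.49

COGS = $14,743.51; ending inventory = $10,999.49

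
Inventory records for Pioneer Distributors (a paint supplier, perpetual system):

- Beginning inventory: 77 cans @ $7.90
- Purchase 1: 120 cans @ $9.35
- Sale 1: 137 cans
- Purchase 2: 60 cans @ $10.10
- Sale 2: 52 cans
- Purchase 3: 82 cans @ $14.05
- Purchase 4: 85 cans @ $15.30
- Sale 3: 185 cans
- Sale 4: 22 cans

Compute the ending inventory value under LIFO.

Sale 1 (137) [LIFO — newest first]: 120 @ $9.35 + 17 @ $7.90 = $1,256.30
Sale 2 (52) [LIFO — newest first]: 52 @ $10.10 = $525.20
Sale 3 (185) [LIFO — newest first]: 85 @ $15.30 + 82 @ $14.05 + 8 @ $10.10 + 10 @ $7.90 = $2,612.40
Sale 4 (22) [LIFO — newest first]: 22 @ $7.90 = $173.80
Total COGS = $1,256.30 + $525.20 + $2,612.40 + $173.80 = $4,567.70
Ending inventory: 28 @ $7.90 = $221.20
Check: goods available $4,788.90 = COGS $4,567.70 + ending $221.20

Ending inventory = $221.20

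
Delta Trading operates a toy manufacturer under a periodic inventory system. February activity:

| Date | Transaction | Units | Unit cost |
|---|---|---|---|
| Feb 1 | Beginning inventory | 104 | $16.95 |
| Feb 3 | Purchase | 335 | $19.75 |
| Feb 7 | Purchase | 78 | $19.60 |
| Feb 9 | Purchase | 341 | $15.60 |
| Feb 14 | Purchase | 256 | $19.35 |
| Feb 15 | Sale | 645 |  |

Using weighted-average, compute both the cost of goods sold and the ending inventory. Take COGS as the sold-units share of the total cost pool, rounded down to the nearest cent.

COGS = $11,684.71; ending inventory = $8,496.34

Feb 15, sell 645: 645/1114 × $20,181.05 → $11,684.71
Ending inventory (cost pool remaining) = $8,496.34
Check: goods available $20,181.05 = COGS $11,684.71 + ending $8,496.34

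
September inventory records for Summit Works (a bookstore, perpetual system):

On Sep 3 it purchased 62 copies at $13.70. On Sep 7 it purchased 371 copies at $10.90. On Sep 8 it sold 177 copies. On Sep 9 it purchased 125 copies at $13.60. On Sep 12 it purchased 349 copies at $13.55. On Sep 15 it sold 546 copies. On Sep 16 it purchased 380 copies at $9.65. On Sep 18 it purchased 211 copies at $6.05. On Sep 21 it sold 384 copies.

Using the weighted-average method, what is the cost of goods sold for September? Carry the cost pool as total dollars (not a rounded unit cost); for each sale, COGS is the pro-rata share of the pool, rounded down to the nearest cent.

After Sep 3: 62 on hand, pool $849.40 (≈ $13.7000 each)
After Sep 7: 433 on hand, pool $4,893.30 (≈ $11.3009 each)
Sep 8, sell 177: 177/433 × $4,893.30 → $2,000.26
After Sep 9: 381 on hand, pool $4,593.04 (≈ $12.0552 each)
After Sep 12: 730 on hand, pool $9,321.99 (≈ $12.7698 each)
Sep 15, sell 546: 546/730 × $9,321.99 → $6,972.33
After Sep 16: 564 on hand, pool $6,016.66 (≈ $10.6678 each)
After Sep 18: 775 on hand, pool $7,293.21 (≈ $9.4106 each)
Sep 21, sell 384: 384/775 × $7,293.21 → $3,613.66
Total COGS = $2,000.26 + $6,972.33 + $3,613.66 = $12,586.25
Ending inventory (cost pool remaining) = $3,679.55

COGS = $12,586.25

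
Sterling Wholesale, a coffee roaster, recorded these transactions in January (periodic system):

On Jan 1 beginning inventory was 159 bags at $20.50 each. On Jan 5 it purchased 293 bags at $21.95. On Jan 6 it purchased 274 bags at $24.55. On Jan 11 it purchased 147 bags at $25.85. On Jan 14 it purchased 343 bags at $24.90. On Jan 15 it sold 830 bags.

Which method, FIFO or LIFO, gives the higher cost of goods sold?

FIFO COGS: 159 @ $20.50 + 293 @ $21.95 + 274 @ $24.55 + 104 @ $25.85 = $19,105.95
LIFO COGS: 343 @ $24.90 + 147 @ $25.85 + 274 @ $24.55 + 66 @ $21.95 = $20,516.05

LIFO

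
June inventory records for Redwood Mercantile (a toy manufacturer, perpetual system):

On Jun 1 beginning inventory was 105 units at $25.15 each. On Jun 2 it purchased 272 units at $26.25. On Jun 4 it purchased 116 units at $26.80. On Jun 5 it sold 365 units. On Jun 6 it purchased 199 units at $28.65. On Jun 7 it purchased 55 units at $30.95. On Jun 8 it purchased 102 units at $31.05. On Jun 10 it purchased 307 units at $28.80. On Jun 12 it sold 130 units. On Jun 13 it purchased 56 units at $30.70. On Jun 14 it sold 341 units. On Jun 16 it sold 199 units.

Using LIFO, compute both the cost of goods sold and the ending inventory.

Jun 5, 365 sold [LIFO — newest first]: 116 @ $26.80 + 249 @ $26.25 = $9,645.05
Jun 12, 130 sold [LIFO — newest first]: 130 @ $28.80 = $3,744.00
Jun 14, 341 sold [LIFO — newest first]: 56 @ $30.70 + 177 @ $28.80 + 102 @ $31.05 + 6 @ $30.95 = $10,169.60
Jun 16, 199 sold [LIFO — newest first]: 49 @ $30.95 + 150 @ $28.65 = $5,814.05
Total COGS = $9,645.05 + $3,744.00 + $10,169.60 + $5,814.05 = $29,372.70
Ending inventory: 105 @ $25.15 + 23 @ $26.25 + 49 @ $28.65 = $4,648.35

COGS = $29,372.70; ending inventory = $4,648.35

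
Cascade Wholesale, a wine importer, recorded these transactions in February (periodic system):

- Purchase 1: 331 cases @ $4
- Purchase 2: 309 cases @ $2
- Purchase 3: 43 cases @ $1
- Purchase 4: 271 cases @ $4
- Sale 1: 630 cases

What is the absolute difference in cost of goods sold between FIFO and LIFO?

FIFO COGS: 331 @ $4 + 299 @ $2 = $1,922
LIFO COGS: 271 @ $4 + 43 @ $1 + 309 @ $2 + 7 @ $4 = $1,773
Difference = |$1,922 − $1,773| = $149

$149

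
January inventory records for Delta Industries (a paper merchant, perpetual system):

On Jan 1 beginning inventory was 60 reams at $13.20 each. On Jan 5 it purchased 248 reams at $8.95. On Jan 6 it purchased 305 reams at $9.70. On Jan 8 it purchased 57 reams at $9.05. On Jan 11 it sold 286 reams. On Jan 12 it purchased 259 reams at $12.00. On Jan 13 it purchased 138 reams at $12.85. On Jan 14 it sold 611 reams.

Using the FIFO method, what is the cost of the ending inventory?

Ending inventory = $2,157.30

Jan 11, 286 sold [FIFO — oldest first]: 60 @ $13.20 + 226 @ $8.95 = $2,814.70
Jan 14, 611 sold [FIFO — oldest first]: 22 @ $8.95 + 305 @ $9.70 + 57 @ $9.05 + 227 @ $12.00 = $6,395.25
Total COGS = $2,814.70 + $6,395.25 = $9,209.95
Ending inventory: 32 @ $12.00 + 138 @ $12.85 = $2,157.30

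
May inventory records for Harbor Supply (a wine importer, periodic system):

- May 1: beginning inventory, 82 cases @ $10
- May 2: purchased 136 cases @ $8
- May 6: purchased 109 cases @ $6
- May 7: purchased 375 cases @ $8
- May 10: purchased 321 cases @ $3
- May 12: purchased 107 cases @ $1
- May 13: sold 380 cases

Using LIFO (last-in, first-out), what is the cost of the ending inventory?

May 13, 380 sold [LIFO — newest first]: 107 @ $1 + 273 @ $3 = $926
Ending inventory: 82 @ $10 + 136 @ $8 + 109 @ $6 + 375 @ $8 + 48 @ $3 = $5,706

Ending inventory = $5,706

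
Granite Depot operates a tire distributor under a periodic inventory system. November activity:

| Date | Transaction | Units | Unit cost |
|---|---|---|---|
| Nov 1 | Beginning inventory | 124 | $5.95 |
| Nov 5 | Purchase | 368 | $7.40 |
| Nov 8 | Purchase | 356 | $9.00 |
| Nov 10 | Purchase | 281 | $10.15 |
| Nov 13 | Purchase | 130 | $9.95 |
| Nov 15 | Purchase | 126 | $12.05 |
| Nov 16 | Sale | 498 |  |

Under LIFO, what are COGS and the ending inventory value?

Nov 16, 498 sold [LIFO — newest first]: 126 @ $12.05 + 130 @ $9.95 + 242 @ $10.15 = $5,268.10
Ending inventory: 124 @ $5.95 + 368 @ $7.40 + 356 @ $9.00 + 39 @ $10.15 = $7,060.85
Check: goods available $12,328.95 = COGS $5,268.10 + ending $7,060.85

COGS = $5,268.10; ending inventory = $7,060.85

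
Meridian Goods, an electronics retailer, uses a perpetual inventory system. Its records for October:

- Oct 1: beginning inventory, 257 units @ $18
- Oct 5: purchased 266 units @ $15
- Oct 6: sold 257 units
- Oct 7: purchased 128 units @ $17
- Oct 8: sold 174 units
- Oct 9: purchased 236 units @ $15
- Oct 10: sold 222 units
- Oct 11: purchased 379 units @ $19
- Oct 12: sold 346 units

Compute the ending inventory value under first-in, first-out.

Ending inventory = $5,073

Oct 6, 257 sold [FIFO — oldest first]: 257 @ $18 = $4,626
Oct 8, 174 sold [FIFO — oldest first]: 174 @ $15 = $2,610
Oct 10, 222 sold [FIFO — oldest first]: 92 @ $15 + 128 @ $17 + 2 @ $15 = $3,586
Oct 12, 346 sold [FIFO — oldest first]: 234 @ $15 + 112 @ $19 = $5,638
Total COGS = $4,626 + $2,610 + $3,586 + $5,638 = $16,460
Ending inventory: 267 @ $19 = $5,073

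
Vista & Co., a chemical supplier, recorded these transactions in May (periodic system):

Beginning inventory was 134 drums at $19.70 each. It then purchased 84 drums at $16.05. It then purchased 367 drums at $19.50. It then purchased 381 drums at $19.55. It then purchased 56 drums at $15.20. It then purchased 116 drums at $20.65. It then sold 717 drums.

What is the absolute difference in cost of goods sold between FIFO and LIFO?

$168.05

FIFO COGS: 134 @ $19.70 + 84 @ $16.05 + 367 @ $19.50 + 132 @ $19.55 = $13,725.10
LIFO COGS: 116 @ $20.65 + 56 @ $15.20 + 381 @ $19.55 + 164 @ $19.50 = $13,893.15
Difference = |$13,725.10 − $13,893.15| = $168.05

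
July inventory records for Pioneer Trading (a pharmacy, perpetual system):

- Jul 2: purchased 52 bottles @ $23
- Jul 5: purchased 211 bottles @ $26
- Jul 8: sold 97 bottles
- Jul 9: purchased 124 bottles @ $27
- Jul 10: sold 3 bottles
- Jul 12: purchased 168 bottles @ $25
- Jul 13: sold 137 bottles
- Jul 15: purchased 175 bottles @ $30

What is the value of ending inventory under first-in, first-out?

Ending inventory = $13,474

Jul 8, 97 sold [FIFO — oldest first]: 52 @ $23 + 45 @ $26 = $2,366
Jul 10, 3 sold [FIFO — oldest first]: 3 @ $26 = $78
Jul 13, 137 sold [FIFO — oldest first]: 137 @ $26 = $3,562
Total COGS = $2,366 + $78 + $3,562 = $6,006
Ending inventory: 26 @ $26 + 124 @ $27 + 168 @ $25 + 175 @ $30 = $13,474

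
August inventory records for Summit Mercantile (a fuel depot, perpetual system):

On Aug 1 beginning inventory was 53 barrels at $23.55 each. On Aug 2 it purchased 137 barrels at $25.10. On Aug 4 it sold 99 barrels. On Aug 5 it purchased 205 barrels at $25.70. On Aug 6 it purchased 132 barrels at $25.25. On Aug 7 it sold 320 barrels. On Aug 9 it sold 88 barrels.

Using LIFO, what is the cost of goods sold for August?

COGS = $12,817.35

Aug 4, 99 sold [LIFO — newest first]: 99 @ $25.10 = $2,484.90
Aug 7, 320 sold [LIFO — newest first]: 132 @ $25.25 + 188 @ $25.70 = $8,164.60
Aug 9, 88 sold [LIFO — newest first]: 17 @ $25.70 + 38 @ $25.10 + 33 @ $23.55 = $2,167.85
Total COGS = $2,484.90 + $8,164.60 + $2,167.85 = $12,817.35
Ending inventory: 20 @ $23.55 = $471.00
Check: goods available $13,288.35 = COGS $12,817.35 + ending $471.00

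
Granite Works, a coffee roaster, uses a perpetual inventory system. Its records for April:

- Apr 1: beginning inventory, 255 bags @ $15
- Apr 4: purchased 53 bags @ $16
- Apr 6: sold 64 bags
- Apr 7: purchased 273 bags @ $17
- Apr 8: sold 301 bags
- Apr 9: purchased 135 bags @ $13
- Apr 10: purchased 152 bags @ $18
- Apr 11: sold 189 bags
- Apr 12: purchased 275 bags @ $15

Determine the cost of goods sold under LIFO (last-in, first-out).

COGS = $9,291

Apr 6, 64 sold [LIFO — newest first]: 53 @ $16 + 11 @ $15 = $1,013
Apr 8, 301 sold [LIFO — newest first]: 273 @ $17 + 28 @ $15 = $5,061
Apr 11, 189 sold [LIFO — newest first]: 152 @ $18 + 37 @ $13 = $3,217
Total COGS = $1,013 + $5,061 + $3,217 = $9,291
Ending inventory: 216 @ $15 + 98 @ $13 + 275 @ $15 = $8,639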